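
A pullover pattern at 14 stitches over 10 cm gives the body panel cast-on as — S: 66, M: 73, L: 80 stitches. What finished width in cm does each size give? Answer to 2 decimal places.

S 47.14 cm; M 52.14 cm; L 57.14 cm.

14/10 = 1.4 sts per cm.
S: 66 / 1.4 = 47.143 → 47.14 cm.
M: 73 / 1.4 = 52.143 → 52.14 cm.
L: 80 / 1.4 = 57.143 → 57.14 cm.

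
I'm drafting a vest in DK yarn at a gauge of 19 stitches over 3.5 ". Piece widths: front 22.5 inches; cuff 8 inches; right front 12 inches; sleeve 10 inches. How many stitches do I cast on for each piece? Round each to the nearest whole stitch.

front 122; cuff 43; right front 65; sleeve 54.

Rate = 19/3.5 = 5.429 sts per in.
front: 22.5 × 5.429 = 122.14 → 122.
cuff: 8 × 5.429 = 43.43 → 43.
right front: 12 × 5.429 = 65.14 → 65.
sleeve: 10 × 5.429 = 54.29 → 54.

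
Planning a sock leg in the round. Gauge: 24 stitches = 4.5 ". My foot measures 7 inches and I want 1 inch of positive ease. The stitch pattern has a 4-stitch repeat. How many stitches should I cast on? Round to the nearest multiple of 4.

Finished = 7 + 1 = 8 inches.
24 / 4.5 = 5.333 sts/in.
8 × 5.333 = 42.67 sts.
Nearest multiple of 4: 44.

CO 44 sts.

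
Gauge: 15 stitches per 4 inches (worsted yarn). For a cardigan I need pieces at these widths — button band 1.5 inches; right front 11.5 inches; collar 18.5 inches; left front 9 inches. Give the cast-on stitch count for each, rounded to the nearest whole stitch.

Rate = 15/4 = 3.75 sts per in.
button band: 1.5 × 3.75 = 5.62 → 6.
right front: 11.5 × 3.75 = 43.12 → 43.
collar: 18.5 × 3.75 = 69.38 → 69.
left front: 9 × 3.75 = 33.75 → 34.

button band 6; right front 43; collar 69; left front 34.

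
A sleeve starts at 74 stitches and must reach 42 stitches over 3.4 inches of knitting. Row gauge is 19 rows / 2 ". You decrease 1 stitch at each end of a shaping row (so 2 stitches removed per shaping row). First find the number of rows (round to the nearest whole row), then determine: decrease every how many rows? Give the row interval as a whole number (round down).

Decrease every 2nd row.

Rows = 3.4 × 9.5 = 32.3 → 32 rows.
Stitches to remove: 32 → 16 shaping rows (at 2 st each).
32 / 16 = 2.00 → every 2 rows.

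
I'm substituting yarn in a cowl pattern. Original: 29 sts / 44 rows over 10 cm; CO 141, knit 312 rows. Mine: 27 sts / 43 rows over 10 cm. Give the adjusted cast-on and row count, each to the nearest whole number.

Cast on 131 stitches; work 305 rows.

Stitches: 141 × 27/29 = 131.28 → 131.
Rows: 312 × 43/44 = 304.91 → 305.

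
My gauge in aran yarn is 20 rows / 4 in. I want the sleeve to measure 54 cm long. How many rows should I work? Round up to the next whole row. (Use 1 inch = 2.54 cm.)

54 cm = 21.26 in.
20 rows / 4 in = 5 rows per inch.
21.26 × 5 = 106.30 rows.
Round up → 107.

107 rows.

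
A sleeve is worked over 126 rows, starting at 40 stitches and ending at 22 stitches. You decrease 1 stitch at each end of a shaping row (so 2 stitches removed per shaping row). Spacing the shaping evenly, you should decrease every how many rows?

Decrease every 14th row.

Stitches to remove: |22 − 40| = 18.
Shaping rows needed: 18 / 2 = 9.
126 rows / 9 = every 14 rows.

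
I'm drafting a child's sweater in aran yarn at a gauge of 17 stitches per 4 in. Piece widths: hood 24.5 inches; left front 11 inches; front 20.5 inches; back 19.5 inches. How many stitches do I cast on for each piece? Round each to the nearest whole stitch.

Rate = 17/4 = 4.25 sts per in.
hood: 24.5 × 4.25 = 104.12 → 104.
left front: 11 × 4.25 = 46.75 → 47.
front: 20.5 × 4.25 = 87.12 → 87.
back: 19.5 × 4.25 = 82.88 → 83.

hood 104; left front 47; front 87; back 83.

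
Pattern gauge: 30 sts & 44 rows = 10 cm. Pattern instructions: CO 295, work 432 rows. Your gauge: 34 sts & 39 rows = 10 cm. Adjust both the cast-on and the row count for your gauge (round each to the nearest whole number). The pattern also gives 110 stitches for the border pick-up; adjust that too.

Cast on 334 stitches; work 383 rows; border pick-up 125 stitches.

Stitches: 295 × 34/30 = 334.33 → 334.
Rows: 432 × 39/44 = 382.91 → 383.
border pick-up: 110 × 34/30 = 124.67 → 125.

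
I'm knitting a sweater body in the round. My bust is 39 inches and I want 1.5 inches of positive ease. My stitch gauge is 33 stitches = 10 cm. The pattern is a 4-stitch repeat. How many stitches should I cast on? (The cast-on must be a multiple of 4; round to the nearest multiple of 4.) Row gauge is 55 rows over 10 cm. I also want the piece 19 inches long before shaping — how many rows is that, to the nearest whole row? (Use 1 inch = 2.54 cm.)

Finished = 39 + 1.5 = 40.5 inches.
40.5 inches × 2.54 = 102.87 cm.
33/10 = 3.3 sts per cm; 102.87 × 3.3 = 339.47 sts.
Nearest multiple of 4 → 340.
19 inches = 48.26 cm; × 5.5 = 265.43 → 265 rows.

Cast on 340 stitches; work 265 rows.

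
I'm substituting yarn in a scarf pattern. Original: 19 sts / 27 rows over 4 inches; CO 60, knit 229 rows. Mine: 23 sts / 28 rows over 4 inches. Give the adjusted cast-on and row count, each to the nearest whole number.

Stitches: 60 × 23/19 = 72.63 → 73.
Rows: 229 × 28/27 = 237.48 → 237.

Cast on 73 stitches; work 237 rows.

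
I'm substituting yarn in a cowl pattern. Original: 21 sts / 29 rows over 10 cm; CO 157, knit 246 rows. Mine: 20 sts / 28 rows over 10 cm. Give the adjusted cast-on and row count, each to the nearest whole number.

Cast on 150 stitches; work 238 rows.

Stitches: 157 × 20/21 = 149.52 → 150.
Rows: 246 × 28/29 = 237.52 → 238.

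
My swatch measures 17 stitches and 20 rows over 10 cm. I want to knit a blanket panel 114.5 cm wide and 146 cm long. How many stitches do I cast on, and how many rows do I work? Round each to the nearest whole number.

Stitch gauge = 17/10 = 1.7 sts/cm; 114.5 × 1.7 = 194.65 → 195 sts.
Row gauge = 20/10 = 2 rows/cm; 146 × 2 = 292.00 → 292 rows.

Cast on 195 stitches and work 292 rows.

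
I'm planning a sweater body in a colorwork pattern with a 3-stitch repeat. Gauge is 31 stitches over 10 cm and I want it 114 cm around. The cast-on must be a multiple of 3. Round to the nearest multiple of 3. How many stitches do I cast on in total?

31 / 10 = 3.1 sts per cm.
114 × 3.1 = 353.40 sts.
Nearest multiple of 3: 354.

CO 354 sts.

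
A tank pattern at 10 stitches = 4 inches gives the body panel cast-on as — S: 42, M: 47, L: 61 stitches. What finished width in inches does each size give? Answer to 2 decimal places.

10/4 = 2.5 sts per in.
S: 42 / 2.5 = 16.800 → 16.80 in.
M: 47 / 2.5 = 18.800 → 18.80 in.
L: 61 / 2.5 = 24.400 → 24.40 in.

S 16.80 inches; M 18.80 inches; L 24.40 inches.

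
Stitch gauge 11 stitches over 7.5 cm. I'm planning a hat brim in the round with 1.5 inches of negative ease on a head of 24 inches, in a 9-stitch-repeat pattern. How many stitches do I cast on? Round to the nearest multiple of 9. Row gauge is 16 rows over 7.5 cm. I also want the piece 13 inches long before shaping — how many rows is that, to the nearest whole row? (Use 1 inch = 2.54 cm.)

Finished = 24 − 1.5 = 22.5 inches.
22.5 inches × 2.54 = 57.15 cm.
11/7.5 = 1.467 sts per cm; 57.15 × 1.467 = 83.82 sts.
Nearest multiple of 9 → 81.
13 inches = 33.02 cm; × 2.133 = 70.44 → 70 rows.

Cast on 81 stitches; work 70 rows.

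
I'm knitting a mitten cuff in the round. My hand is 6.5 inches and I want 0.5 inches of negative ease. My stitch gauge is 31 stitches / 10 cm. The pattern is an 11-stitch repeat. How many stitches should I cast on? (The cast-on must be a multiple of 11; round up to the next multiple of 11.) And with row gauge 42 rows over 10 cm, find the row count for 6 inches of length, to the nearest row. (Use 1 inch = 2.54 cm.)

Finished = 6.5 − 0.5 = 6 inches.
6 inches × 2.54 = 15.24 cm.
31/10 = 3.1 sts per cm; 15.24 × 3.1 = 47.24 sts.
Next multiple of 11 → 55.
6 inches = 15.24 cm; × 4.2 = 64.01 → 64 rows.

Cast on 55 stitches; work 64 rows.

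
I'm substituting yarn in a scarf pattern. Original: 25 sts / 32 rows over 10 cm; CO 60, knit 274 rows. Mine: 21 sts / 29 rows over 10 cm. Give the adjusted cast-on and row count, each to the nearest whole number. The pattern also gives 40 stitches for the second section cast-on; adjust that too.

Cast on 50 stitches; work 248 rows; second section cast-on 34 stitches.

Stitches: 60 × 21/25 = 50.40 → 50.
Rows: 274 × 29/32 = 248.31 → 248.
second section cast-on: 40 × 21/25 = 33.60 → 34.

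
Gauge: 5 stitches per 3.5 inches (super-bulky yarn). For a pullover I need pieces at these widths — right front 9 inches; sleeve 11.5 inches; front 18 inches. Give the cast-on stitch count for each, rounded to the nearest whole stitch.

Rate = 5/3.5 = 1.429 sts per in.
right front: 9 × 1.429 = 12.86 → 13.
sleeve: 11.5 × 1.429 = 16.43 → 16.
front: 18 × 1.429 = 25.71 → 26.

right front 13; sleeve 16; front 26.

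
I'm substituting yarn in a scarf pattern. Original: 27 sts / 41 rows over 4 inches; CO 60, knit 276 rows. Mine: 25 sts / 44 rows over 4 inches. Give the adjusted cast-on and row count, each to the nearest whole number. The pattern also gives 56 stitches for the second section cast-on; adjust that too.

Stitches: 60 × 25/27 = 55.56 → 56.
Rows: 276 × 44/41 = 296.20 → 296.
second section cast-on: 56 × 25/27 = 51.85 → 52.

Cast on 56 stitches; work 296 rows; second section cast-on 52 stitches.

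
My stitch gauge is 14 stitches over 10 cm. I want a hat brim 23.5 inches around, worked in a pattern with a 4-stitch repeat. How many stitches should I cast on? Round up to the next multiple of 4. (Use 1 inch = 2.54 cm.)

23.5 in = 23.5 × 2.54 = 59.69 cm.
14 / 10 = 1.4 sts/cm.
59.69 × 1.4 = 83.57 sts.
→ 84.

CO 84 sts.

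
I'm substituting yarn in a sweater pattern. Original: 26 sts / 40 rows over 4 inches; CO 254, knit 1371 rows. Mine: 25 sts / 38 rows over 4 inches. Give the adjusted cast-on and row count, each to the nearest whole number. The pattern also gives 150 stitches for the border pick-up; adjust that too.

Cast on 244 stitches; work 1302 rows; border pick-up 144 stitches.

Stitches: 254 × 25/26 = 244.23 → 244.
Rows: 1371 × 38/40 = 1302.45 → 1302.
border pick-up: 150 × 25/26 = 144.23 → 144.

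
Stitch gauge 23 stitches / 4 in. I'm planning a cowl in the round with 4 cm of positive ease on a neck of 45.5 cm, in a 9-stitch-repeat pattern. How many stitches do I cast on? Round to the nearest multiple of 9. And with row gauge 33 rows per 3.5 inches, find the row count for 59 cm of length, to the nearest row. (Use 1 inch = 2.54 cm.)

Finished = 45.5 + 4 = 49.5 cm.
49.5 cm × 1/2.54 = 19.49 inches.
23/4 = 5.75 sts per in; 19.49 × 5.75 = 112.06 sts.
Nearest multiple of 9 → 108.
59 cm = 23.23 inches; × 9.429 = 219.01 → 219 rows.

Cast on 108 stitches; work 219 rows.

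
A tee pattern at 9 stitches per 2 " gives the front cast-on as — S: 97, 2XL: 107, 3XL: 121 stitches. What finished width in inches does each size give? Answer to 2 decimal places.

9/2 = 4.5 sts per in.
S: 97 / 4.5 = 21.556 → 21.56 in.
2XL: 107 / 4.5 = 23.778 → 23.78 in.
3XL: 121 / 4.5 = 26.889 → 26.89 in.

S 21.56 inches; 2XL 23.78 inches; 3XL 26.89 inches.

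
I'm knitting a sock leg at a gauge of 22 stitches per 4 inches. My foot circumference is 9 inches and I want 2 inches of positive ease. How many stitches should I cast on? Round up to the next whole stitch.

CO 61 sts.

Finished = 9 + 2 = 11 in.
22 / 4 = 5.5 sts per inch.
11.00 × 5.5 = 60.50 sts.
→ 61 sts.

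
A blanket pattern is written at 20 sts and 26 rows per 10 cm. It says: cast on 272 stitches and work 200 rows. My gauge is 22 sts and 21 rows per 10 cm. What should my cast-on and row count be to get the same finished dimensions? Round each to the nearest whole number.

Stitches: 272 × 22/20 = 299.20 → 299.
Rows: 200 × 21/26 = 161.54 → 162.

Cast on 299 stitches; work 162 rows.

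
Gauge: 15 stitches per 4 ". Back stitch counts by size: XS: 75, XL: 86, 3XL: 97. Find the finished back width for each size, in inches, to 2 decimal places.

15/4 = 3.75 sts per in.
XS: 75 / 3.75 = 20.000 → 20.00 in.
XL: 86 / 3.75 = 22.933 → 22.93 in.
3XL: 97 / 3.75 = 25.867 → 25.87 in.

XS 20.00 inches; XL 22.93 inches; 3XL 25.87 inches.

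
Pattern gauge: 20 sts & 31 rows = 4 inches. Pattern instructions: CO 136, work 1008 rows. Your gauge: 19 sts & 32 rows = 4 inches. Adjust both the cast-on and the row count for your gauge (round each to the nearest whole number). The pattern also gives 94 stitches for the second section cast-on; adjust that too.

Stitches: 136 × 19/20 = 129.20 → 129.
Rows: 1008 × 32/31 = 1040.52 → 1041.
second section cast-on: 94 × 19/20 = 89.30 → 89.

Cast on 129 stitches; work 1041 rows; second section cast-on 89 stitches.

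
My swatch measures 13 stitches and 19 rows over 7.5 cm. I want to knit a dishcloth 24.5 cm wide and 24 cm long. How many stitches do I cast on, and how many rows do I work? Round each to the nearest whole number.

Stitch gauge = 13/7.5 = 1.733 sts/cm; 24.5 × 1.733 = 42.47 → 42 sts.
Row gauge = 19/7.5 = 2.533 rows/cm; 24 × 2.533 = 60.80 → 61 rows.

Cast on 42 stitches and work 61 rows.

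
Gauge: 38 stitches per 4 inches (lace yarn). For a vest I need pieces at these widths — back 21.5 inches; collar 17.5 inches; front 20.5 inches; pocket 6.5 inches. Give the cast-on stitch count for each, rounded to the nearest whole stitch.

back 204; collar 166; front 195; pocket 62.

Rate = 38/4 = 9.5 sts per in.
back: 21.5 × 9.5 = 204.25 → 204.
collar: 17.5 × 9.5 = 166.25 → 166.
front: 20.5 × 9.5 = 194.75 → 195.
pocket: 6.5 × 9.5 = 61.75 → 62.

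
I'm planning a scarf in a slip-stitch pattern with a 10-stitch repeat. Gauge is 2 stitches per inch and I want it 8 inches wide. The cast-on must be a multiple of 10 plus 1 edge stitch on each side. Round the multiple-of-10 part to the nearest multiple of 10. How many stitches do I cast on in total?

CO 12 sts.

2 / 1 = 2 sts per inch.
8 × 2 = 16.00 sts.
Less 2 edge sts → 14.00 for the repeat.
Nearest multiple of 10: 10.
Add back 2 edge sts → 12.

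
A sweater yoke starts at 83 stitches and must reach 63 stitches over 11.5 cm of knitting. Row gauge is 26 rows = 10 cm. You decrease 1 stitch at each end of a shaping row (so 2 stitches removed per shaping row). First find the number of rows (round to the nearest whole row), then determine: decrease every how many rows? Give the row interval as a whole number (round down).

Rows = 11.5 × 2.6 = 29.9 → 30 rows.
Stitches to remove: 20 → 10 shaping rows (at 2 st each).
30 / 10 = 3.00 → every 3 rows.

Decrease every 3rd row.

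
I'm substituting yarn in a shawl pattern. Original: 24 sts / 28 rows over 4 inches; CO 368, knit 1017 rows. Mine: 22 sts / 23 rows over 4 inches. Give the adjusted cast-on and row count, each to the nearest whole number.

Cast on 337 stitches; work 835 rows.

Stitches: 368 × 22/24 = 337.33 → 337.
Rows: 1017 × 23/28 = 835.39 → 835.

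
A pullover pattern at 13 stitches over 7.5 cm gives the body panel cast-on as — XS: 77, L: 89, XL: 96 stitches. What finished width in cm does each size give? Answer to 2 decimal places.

XS 44.42 cm; L 51.35 cm; XL 55.38 cm.

13/7.5 = 1.733 sts per cm.
XS: 77 / 1.733 = 44.423 → 44.42 cm.
L: 89 / 1.733 = 51.346 → 51.35 cm.
XL: 96 / 1.733 = 55.385 → 55.38 cm.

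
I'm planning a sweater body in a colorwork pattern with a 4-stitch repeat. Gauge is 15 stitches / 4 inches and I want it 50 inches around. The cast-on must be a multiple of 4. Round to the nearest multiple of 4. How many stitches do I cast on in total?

CO 188 sts.

15 / 4 = 3.75 sts per inch.
50 × 3.75 = 187.50 sts.
Nearest multiple of 4: 188.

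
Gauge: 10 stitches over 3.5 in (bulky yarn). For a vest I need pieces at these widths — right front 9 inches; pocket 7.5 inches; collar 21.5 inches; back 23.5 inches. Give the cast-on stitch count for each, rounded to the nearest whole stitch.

right front 26; pocket 21; collar 61; back 67.

Rate = 10/3.5 = 2.857 sts per in.
right front: 9 × 2.857 = 25.71 → 26.
pocket: 7.5 × 2.857 = 21.43 → 21.
collar: 21.5 × 2.857 = 61.43 → 61.
back: 23.5 × 2.857 = 67.14 → 67.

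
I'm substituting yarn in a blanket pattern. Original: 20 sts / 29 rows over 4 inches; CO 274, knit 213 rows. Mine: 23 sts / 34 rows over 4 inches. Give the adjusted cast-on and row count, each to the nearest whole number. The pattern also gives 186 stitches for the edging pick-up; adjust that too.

Cast on 315 stitches; work 250 rows; edging pick-up 214 stitches.

Stitches: 274 × 23/20 = 315.10 → 315.
Rows: 213 × 34/29 = 249.72 → 250.
edging pick-up: 186 × 23/20 = 213.90 → 214.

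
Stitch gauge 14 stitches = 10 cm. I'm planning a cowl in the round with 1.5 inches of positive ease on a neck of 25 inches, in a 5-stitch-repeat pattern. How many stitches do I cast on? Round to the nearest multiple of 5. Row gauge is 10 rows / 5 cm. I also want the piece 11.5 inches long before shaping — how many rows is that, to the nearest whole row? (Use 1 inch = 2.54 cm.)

Finished = 25 + 1.5 = 26.5 inches.
26.5 inches × 2.54 = 67.31 cm.
14/10 = 1.4 sts per cm; 67.31 × 1.4 = 94.23 sts.
Nearest multiple of 5 → 95.
11.5 inches = 29.21 cm; × 2 = 58.42 → 58 rows.

Cast on 95 stitches; work 58 rows.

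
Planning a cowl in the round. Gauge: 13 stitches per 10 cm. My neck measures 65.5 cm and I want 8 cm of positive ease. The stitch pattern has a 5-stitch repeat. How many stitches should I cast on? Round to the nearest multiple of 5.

95 stitches.

Finished = 65.5 + 8 = 73.5 cm.
13 / 10 = 1.3 sts/cm.
73.5 × 1.3 = 95.55 sts.
Nearest multiple of 5: 95.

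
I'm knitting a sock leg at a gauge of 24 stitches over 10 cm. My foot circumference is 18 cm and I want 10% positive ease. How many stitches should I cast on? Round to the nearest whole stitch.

CO 48 sts.

Finished = 18 × 1.10 = 19.80 cm.
24 / 10 = 2.4 sts per cm.
19.80 × 2.4 = 47.52 sts.
→ 48 sts.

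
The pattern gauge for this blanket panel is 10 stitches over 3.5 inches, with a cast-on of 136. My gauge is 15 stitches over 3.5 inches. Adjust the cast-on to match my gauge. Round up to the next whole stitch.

204 stitches.

Scale factor = 15 / 10 = 1.500.
136 × 15 / 10 = 204.00 sts.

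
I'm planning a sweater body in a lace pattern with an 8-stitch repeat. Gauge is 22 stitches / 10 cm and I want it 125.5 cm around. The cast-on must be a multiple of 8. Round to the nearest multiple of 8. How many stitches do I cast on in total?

22 / 10 = 2.2 sts per cm.
125.5 × 2.2 = 276.10 sts.
Nearest multiple of 8: 280.

CO 280 sts.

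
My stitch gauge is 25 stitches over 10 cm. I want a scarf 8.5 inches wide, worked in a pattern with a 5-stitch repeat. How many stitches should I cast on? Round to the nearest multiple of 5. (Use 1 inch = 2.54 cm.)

8.5 in = 8.5 × 2.54 = 21.59 cm.
25 / 10 = 2.5 sts/cm.
21.59 × 2.5 = 53.98 sts.
→ 55.

CO 55 sts.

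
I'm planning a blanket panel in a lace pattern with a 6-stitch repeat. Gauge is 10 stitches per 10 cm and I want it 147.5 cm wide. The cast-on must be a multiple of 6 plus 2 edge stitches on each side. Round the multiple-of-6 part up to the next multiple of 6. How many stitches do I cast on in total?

CO 148 sts.

10 / 10 = 1 sts per cm.
147.5 × 1 = 147.50 sts.
Less 4 edge sts → 143.50 for the repeat.
Next multiple of 6: 144.
Add back 4 edge sts → 148.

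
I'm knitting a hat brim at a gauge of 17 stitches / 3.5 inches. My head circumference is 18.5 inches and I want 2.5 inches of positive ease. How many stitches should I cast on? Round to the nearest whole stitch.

Finished = 18.5 + 2.5 = 21 in.
17 / 3.5 = 4.857 sts per inch.
21.00 × 4.857 = 102.00 sts.

CO 102 sts.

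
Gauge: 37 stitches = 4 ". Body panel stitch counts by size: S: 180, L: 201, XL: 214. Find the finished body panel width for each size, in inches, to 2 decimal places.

S 19.46 inches; L 21.73 inches; XL 23.14 inches.

37/4 = 9.25 sts per in.
S: 180 / 9.25 = 19.459 → 19.46 in.
L: 201 / 9.25 = 21.730 → 21.73 in.
XL: 214 / 9.25 = 23.135 → 23.14 in.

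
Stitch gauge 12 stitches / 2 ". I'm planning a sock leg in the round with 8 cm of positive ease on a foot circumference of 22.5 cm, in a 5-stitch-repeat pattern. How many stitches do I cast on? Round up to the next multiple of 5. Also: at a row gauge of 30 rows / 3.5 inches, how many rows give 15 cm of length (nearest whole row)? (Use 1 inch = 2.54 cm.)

Finished = 22.5 + 8 = 30.5 cm.
30.5 cm × 1/2.54 = 12.01 inches.
12/2 = 6 sts per in; 12.01 × 6 = 72.05 sts.
Next multiple of 5 → 75.
15 cm = 5.91 inches; × 8.571 = 50.62 → 51 rows.

Cast on 75 stitches; work 51 rows.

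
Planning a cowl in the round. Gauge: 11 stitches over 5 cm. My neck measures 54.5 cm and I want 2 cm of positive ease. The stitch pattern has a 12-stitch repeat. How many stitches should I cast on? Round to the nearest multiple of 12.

Finished = 54.5 + 2 = 56.5 cm.
11 / 5 = 2.2 sts/cm.
56.5 × 2.2 = 124.30 sts.
Nearest multiple of 12: 120.

120 stitches.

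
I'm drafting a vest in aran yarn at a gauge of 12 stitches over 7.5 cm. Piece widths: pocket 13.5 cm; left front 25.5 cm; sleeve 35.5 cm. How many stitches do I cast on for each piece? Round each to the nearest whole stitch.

Rate = 12/7.5 = 1.6 sts per cm.
pocket: 13.5 × 1.6 = 21.60 → 22.
left front: 25.5 × 1.6 = 40.80 → 41.
sleeve: 35.5 × 1.6 = 56.80 → 57.

pocket 22; left front 41; sleeve 57.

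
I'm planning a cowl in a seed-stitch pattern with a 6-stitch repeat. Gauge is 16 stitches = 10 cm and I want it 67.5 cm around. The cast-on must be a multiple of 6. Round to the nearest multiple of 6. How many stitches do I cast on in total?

108 stitches.

16 / 10 = 1.6 sts per cm.
67.5 × 1.6 = 108.00 sts.
Nearest multiple of 6: 108.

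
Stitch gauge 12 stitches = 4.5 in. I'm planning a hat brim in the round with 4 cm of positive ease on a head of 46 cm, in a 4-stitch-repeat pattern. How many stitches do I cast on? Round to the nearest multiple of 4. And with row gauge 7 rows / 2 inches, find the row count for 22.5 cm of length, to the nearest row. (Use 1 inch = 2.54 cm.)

Cast on 52 stitches; work 31 rows.

Finished = 46 + 4 = 50 cm.
50 cm × 1/2.54 = 19.69 inches.
12/4.5 = 2.667 sts per in; 19.69 × 2.667 = 52.49 sts.
Nearest multiple of 4 → 52.
22.5 cm = 8.86 inches; × 3.5 = 31.00 → 31 rows.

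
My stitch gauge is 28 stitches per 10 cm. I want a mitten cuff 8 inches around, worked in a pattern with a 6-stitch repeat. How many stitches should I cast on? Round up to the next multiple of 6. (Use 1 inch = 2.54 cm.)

CO 60 sts.

8 in = 8 × 2.54 = 20.32 cm.
28 / 10 = 2.8 sts/cm.
20.32 × 2.8 = 56.90 sts.
→ 60.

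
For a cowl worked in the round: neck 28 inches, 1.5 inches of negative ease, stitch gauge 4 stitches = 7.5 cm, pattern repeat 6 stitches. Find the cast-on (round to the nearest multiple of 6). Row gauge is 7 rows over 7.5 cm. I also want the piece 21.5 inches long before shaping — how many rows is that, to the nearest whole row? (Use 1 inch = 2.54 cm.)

Finished = 28 − 1.5 = 26.5 inches.
26.5 inches × 2.54 = 67.31 cm.
4/7.5 = 0.533 sts per cm; 67.31 × 0.533 = 35.90 sts.
Nearest multiple of 6 → 36.
21.5 inches = 54.61 cm; × 0.933 = 50.97 → 51 rows.

Cast on 36 stitches; work 51 rows.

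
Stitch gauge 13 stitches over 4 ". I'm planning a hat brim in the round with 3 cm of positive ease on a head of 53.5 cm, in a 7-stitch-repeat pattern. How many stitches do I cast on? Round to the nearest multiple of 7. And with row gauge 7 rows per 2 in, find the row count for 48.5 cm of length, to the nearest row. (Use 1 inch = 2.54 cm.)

Finished = 53.5 + 3 = 56.5 cm.
56.5 cm × 1/2.54 = 22.24 inches.
13/4 = 3.25 sts per in; 22.24 × 3.25 = 72.29 sts.
Nearest multiple of 7 → 70.
48.5 cm = 19.09 inches; × 3.5 = 66.83 → 67 rows.

Cast on 70 stitches; work 67 rows.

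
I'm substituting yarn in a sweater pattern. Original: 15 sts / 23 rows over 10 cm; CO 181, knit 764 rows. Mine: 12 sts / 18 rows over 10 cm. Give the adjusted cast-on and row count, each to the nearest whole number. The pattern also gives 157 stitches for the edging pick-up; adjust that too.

Stitches: 181 × 12/15 = 144.80 → 145.
Rows: 764 × 18/23 = 597.91 → 598.
edging pick-up: 157 × 12/15 = 125.60 → 126.

Cast on 145 stitches; work 598 rows; edging pick-up 126 stitches.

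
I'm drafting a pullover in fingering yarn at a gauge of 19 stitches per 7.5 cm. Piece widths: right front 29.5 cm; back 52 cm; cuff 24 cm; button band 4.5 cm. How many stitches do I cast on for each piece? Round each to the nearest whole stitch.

Rate = 19/7.5 = 2.533 sts per cm.
right front: 29.5 × 2.533 = 74.73 → 75.
back: 52 × 2.533 = 131.73 → 132.
cuff: 24 × 2.533 = 60.80 → 61.
button band: 4.5 × 2.533 = 11.40 → 11.

right front 75; back 132; cuff 61; button band 11.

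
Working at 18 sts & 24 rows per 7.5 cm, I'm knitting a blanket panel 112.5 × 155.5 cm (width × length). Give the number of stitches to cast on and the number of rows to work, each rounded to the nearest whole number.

Stitch gauge = 18/7.5 = 2.4 sts/cm; 112.5 × 2.4 = 270.00 → 270 sts.
Row gauge = 24/7.5 = 3.2 rows/cm; 155.5 × 3.2 = 497.60 → 498 rows.

Cast on 270 stitches and work 498 rows.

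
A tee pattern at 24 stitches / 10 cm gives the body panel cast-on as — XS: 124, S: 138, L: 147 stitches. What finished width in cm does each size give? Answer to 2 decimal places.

XS 51.67 cm; S 57.50 cm; L 61.25 cm.

24/10 = 2.4 sts per cm.
XS: 124 / 2.4 = 51.667 → 51.67 cm.
S: 138 / 2.4 = 57.500 → 57.50 cm.
L: 147 / 2.4 = 61.250 → 61.25 cm.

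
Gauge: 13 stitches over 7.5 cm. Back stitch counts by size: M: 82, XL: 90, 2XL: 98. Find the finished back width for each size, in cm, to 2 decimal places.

M 47.31 cm; XL 51.92 cm; 2XL 56.54 cm.

13/7.5 = 1.733 sts per cm.
M: 82 / 1.733 = 47.308 → 47.31 cm.
XL: 90 / 1.733 = 51.923 → 51.92 cm.
2XL: 98 / 1.733 = 56.538 → 56.54 cm.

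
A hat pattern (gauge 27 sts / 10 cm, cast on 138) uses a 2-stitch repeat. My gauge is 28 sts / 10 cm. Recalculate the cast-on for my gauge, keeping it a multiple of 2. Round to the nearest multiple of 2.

Cast on 144 stitches.

138 × 28 / 27 = 143.11.
Nearest multiple of 2: 144.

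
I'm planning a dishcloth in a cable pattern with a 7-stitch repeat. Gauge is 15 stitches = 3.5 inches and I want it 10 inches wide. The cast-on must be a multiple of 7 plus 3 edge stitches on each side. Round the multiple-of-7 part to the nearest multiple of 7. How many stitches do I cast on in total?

15 / 3.5 = 4.286 sts per inch.
10 × 4.286 = 42.86 sts.
Less 6 edge sts → 36.86 for the repeat.
Nearest multiple of 7: 35.
Add back 6 edge sts → 41.

41 stitches.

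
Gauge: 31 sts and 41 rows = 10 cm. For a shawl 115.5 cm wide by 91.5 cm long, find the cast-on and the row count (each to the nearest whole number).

Cast on 358 stitches and work 375 rows.

Stitch gauge = 31/10 = 3.1 sts/cm; 115.5 × 3.1 = 358.05 → 358 sts.
Row gauge = 41/10 = 4.1 rows/cm; 91.5 × 4.1 = 375.15 → 375 rows.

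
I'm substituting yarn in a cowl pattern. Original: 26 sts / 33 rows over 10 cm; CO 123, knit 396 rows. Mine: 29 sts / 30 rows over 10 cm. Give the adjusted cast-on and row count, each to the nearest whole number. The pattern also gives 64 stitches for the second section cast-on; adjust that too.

Stitches: 123 × 29/26 = 137.19 → 137.
Rows: 396 × 30/33 = 360.00 → 360.
second section cast-on: 64 × 29/26 = 71.38 → 71.

Cast on 137 stitches; work 360 rows; second section cast-on 71 stitches.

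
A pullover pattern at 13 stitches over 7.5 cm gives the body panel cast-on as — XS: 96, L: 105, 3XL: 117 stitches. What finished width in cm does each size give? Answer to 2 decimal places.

XS 55.38 cm; L 60.58 cm; 3XL 67.50 cm.

13/7.5 = 1.733 sts per cm.
XS: 96 / 1.733 = 55.385 → 55.38 cm.
L: 105 / 1.733 = 60.577 → 60.58 cm.
3XL: 117 / 1.733 = 67.500 → 67.50 cm.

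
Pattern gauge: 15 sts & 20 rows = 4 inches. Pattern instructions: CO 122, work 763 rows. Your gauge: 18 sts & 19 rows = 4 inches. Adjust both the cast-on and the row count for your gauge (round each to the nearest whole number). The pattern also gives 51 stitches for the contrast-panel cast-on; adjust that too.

Cast on 146 stitches; work 725 rows; contrast-panel cast-on 61 stitches.

Stitches: 122 × 18/15 = 146.40 → 146.
Rows: 763 × 19/20 = 724.85 → 725.
contrast-panel cast-on: 51 × 18/15 = 61.20 → 61.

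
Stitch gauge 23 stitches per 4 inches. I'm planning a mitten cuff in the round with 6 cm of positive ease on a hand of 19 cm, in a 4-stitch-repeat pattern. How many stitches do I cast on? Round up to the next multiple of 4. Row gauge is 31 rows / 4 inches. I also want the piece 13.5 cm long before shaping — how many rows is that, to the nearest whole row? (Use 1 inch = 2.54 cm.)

Finished = 19 + 6 = 25 cm.
25 cm × 1/2.54 = 9.84 inches.
23/4 = 5.75 sts per in; 9.84 × 5.75 = 56.59 sts.
Next multiple of 4 → 60.
13.5 cm = 5.31 inches; × 7.75 = 41.19 → 41 rows.

Cast on 60 stitches; work 41 rows.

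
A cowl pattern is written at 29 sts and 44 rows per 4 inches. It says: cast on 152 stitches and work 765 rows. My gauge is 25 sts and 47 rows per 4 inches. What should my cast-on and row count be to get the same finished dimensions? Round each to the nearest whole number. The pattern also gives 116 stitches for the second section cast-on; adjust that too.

Cast on 131 stitches; work 817 rows; second section cast-on 100 stitches.

Stitches: 152 × 25/29 = 131.03 → 131.
Rows: 765 × 47/44 = 817.16 → 817.
second section cast-on: 116 × 25/29 = 100.00 → 100.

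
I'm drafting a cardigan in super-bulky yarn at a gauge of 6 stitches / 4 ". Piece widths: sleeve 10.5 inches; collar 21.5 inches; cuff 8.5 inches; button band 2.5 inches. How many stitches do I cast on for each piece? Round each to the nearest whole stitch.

Rate = 6/4 = 1.5 sts per in.
sleeve: 10.5 × 1.5 = 15.75 → 16.
collar: 21.5 × 1.5 = 32.25 → 32.
cuff: 8.5 × 1.5 = 12.75 → 13.
button band: 2.5 × 1.5 = 3.75 → 4.

sleeve 16; collar 32; cuff 13; button band 4.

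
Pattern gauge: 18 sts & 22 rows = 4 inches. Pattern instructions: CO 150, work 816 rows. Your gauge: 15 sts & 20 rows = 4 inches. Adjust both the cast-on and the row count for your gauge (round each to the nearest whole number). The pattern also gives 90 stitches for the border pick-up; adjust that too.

Stitches: 150 × 15/18 = 125.00 → 125.
Rows: 816 × 20/22 = 741.82 → 742.
border pick-up: 90 × 15/18 = 75.00 → 75.

Cast on 125 stitches; work 742 rows; border pick-up 75 stitches.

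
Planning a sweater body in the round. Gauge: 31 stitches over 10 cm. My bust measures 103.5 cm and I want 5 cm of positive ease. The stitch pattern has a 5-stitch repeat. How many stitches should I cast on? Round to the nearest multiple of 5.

CO 335 sts.

Finished = 103.5 + 5 = 108.5 cm.
31 / 10 = 3.1 sts/cm.
108.5 × 3.1 = 336.35 sts.
Nearest multiple of 5: 335.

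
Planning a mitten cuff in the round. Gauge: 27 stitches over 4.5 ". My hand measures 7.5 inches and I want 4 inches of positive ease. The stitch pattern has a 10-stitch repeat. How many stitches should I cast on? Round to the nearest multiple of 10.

Cast on 70 stitches.

Finished = 7.5 + 4 = 11.5 inches.
27 / 4.5 = 6 sts/in.
11.5 × 6 = 69.00 sts.
Nearest multiple of 10: 70.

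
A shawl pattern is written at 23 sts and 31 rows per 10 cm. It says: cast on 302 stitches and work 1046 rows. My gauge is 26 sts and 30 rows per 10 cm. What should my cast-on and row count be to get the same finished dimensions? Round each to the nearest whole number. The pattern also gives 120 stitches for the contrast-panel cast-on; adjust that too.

Stitches: 302 × 26/23 = 341.39 → 341.
Rows: 1046 × 30/31 = 1012.26 → 1012.
contrast-panel cast-on: 120 × 26/23 = 135.65 → 136.

Cast on 341 stitches; work 1012 rows; contrast-panel cast-on 136 stitches.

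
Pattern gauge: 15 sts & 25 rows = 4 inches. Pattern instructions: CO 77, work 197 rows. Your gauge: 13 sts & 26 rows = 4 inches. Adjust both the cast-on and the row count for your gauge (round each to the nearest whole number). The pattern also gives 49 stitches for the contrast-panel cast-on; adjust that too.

Stitches: 77 × 13/15 = 66.73 → 67.
Rows: 197 × 26/25 = 204.88 → 205.
contrast-panel cast-on: 49 × 13/15 = 42.47 → 42.

Cast on 67 stitches; work 205 rows; contrast-panel cast-on 42 stitches.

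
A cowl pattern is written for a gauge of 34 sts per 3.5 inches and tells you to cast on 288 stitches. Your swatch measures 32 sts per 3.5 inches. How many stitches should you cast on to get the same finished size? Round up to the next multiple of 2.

Cast on 272 stitches.

Scale factor = 32 / 34 = 0.941.
288 × 32 / 34 = 271.06 sts.
→ 272 sts.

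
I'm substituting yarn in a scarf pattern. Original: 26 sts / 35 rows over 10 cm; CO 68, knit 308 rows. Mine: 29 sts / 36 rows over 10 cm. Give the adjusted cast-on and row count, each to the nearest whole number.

Stitches: 68 × 29/26 = 75.85 → 76.
Rows: 308 × 36/35 = 316.80 → 317.

Cast on 76 stitches; work 317 rows.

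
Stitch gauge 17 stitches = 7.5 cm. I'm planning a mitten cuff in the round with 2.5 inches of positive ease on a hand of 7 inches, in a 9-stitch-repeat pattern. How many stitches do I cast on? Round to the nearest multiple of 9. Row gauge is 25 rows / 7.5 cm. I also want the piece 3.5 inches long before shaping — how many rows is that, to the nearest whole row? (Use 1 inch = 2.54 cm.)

Finished = 7 + 2.5 = 9.5 inches.
9.5 inches × 2.54 = 24.13 cm.
17/7.5 = 2.267 sts per cm; 24.13 × 2.267 = 54.69 sts.
Nearest multiple of 9 → 54.
3.5 inches = 8.89 cm; × 3.333 = 29.63 → 30 rows.

Cast on 54 stitches; work 30 rows.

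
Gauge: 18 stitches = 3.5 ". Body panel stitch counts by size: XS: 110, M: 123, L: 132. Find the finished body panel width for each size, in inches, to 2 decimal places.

XS 21.39 inches; M 23.92 inches; L 25.67 inches.

18/3.5 = 5.143 sts per in.
XS: 110 / 5.143 = 21.389 → 21.39 in.
M: 123 / 5.143 = 23.917 → 23.92 in.
L: 132 / 5.143 = 25.667 → 25.67 in.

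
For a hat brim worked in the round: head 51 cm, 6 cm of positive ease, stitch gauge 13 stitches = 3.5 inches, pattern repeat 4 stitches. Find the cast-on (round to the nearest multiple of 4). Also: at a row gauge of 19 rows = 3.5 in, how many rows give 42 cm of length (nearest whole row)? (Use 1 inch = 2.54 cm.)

Cast on 84 stitches; work 90 rows.

Finished = 51 + 6 = 57 cm.
57 cm × 1/2.54 = 22.44 inches.
13/3.5 = 3.714 sts per in; 22.44 × 3.714 = 83.35 sts.
Nearest multiple of 4 → 84.
42 cm = 16.54 inches; × 5.429 = 89.76 → 90 rows.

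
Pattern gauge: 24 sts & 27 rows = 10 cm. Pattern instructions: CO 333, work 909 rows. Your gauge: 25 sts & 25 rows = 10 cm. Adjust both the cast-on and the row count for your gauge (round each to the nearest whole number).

Cast on 347 stitches; work 842 rows.

Stitches: 333 × 25/24 = 346.88 → 347.
Rows: 909 × 25/27 = 841.67 → 842.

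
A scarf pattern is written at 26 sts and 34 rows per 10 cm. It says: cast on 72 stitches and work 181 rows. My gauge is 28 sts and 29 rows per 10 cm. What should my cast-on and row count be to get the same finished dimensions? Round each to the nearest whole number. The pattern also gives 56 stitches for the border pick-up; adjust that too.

Cast on 78 stitches; work 154 rows; border pick-up 60 stitches.

Stitches: 72 × 28/26 = 77.54 → 78.
Rows: 181 × 29/34 = 154.38 → 154.
border pick-up: 56 × 28/26 = 60.31 → 60.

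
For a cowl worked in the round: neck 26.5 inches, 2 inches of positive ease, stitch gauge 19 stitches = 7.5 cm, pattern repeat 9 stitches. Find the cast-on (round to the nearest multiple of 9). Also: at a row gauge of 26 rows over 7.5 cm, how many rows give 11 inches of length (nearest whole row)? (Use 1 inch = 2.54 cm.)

Finished = 26.5 + 2 = 28.5 inches.
28.5 inches × 2.54 = 72.39 cm.
19/7.5 = 2.533 sts per cm; 72.39 × 2.533 = 183.39 sts.
Nearest multiple of 9 → 180.
11 inches = 27.94 cm; × 3.467 = 96.86 → 97 rows.

Cast on 180 stitches; work 97 rows.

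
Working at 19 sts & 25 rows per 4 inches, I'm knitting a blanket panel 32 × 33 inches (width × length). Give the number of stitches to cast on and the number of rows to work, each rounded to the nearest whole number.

Stitch gauge = 19/4 = 4.75 sts/in; 32 × 4.75 = 152.00 → 152 sts.
Row gauge = 25/4 = 6.25 rows/in; 33 × 6.25 = 206.25 → 206 rows.

Cast on 152 stitches and work 206 rows.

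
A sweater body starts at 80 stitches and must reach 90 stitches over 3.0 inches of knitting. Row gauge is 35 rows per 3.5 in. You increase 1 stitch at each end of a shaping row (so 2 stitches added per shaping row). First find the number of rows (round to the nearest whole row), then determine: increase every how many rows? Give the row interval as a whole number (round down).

Rows = 3.0 × 10 = 30.0 → 30 rows.
Stitches to add: 10 → 5 shaping rows (at 2 st each).
30 / 5 = 6.00 → every 6 rows.

Increase every 6th row.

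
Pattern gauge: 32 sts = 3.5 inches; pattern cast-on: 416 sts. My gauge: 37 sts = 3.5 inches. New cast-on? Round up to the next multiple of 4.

Cast on 484 stitches.

Scale factor = 37 / 32 = 1.156.
416 × 37 / 32 = 481.00 sts.
→ 484 sts.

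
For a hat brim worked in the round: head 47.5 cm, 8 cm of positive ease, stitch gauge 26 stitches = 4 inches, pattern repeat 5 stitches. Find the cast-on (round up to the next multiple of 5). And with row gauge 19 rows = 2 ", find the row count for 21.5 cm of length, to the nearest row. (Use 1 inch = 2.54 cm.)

Finished = 47.5 + 8 = 55.5 cm.
55.5 cm × 1/2.54 = 21.85 inches.
26/4 = 6.5 sts per in; 21.85 × 6.5 = 142.03 sts.
Next multiple of 5 → 145.
21.5 cm = 8.46 inches; × 9.5 = 80.41 → 80 rows.

Cast on 145 stitches; work 80 rows.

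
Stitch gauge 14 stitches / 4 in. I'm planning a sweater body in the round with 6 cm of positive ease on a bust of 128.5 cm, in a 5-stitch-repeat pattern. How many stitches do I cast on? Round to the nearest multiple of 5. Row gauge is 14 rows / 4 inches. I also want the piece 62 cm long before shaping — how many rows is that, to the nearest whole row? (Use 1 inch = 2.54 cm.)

Finished = 128.5 + 6 = 134.5 cm.
134.5 cm × 1/2.54 = 52.95 inches.
14/4 = 3.5 sts per in; 52.95 × 3.5 = 185.33 sts.
Nearest multiple of 5 → 185.
62 cm = 24.41 inches; × 3.5 = 85.43 → 85 rows.

Cast on 185 stitches; work 85 rows.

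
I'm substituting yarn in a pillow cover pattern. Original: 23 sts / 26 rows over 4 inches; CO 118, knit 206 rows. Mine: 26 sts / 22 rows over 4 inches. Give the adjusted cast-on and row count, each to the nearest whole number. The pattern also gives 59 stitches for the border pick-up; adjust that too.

Cast on 133 stitches; work 174 rows; border pick-up 67 stitches.

Stitches: 118 × 26/23 = 133.39 → 133.
Rows: 206 × 22/26 = 174.31 → 174.
border pick-up: 59 × 26/23 = 66.70 → 67.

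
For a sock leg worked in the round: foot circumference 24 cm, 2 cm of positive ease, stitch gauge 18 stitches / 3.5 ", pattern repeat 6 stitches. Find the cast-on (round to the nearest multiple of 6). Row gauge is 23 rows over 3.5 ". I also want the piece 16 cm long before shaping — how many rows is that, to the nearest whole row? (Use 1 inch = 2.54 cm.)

Finished = 24 + 2 = 26 cm.
26 cm × 1/2.54 = 10.24 inches.
18/3.5 = 5.143 sts per in; 10.24 × 5.143 = 52.64 sts.
Nearest multiple of 6 → 54.
16 cm = 6.30 inches; × 6.571 = 41.39 → 41 rows.

Cast on 54 stitches; work 41 rows.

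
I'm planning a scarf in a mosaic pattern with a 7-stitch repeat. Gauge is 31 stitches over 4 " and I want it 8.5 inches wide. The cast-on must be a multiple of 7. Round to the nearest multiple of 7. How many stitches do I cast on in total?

63 stitches.

31 / 4 = 7.75 sts per inch.
8.5 × 7.75 = 65.88 sts.
Nearest multiple of 7: 63.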